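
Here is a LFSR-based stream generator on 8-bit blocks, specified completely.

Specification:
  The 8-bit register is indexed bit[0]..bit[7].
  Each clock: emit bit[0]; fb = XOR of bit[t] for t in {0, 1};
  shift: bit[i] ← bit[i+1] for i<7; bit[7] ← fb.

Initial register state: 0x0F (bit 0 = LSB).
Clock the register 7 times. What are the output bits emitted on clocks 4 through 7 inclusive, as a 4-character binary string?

1000

reg_0 = 0x0F
clock 1: out=1, reg = 0x07
clock 2: out=1, reg = 0x03
clock 3: out=1, reg = 0x01
clock 4: out=1, reg = 0x80
clock 5: out=0, reg = 0x40
clock 6: out=0, reg = 0x20
clock 7: out=0, reg = 0x10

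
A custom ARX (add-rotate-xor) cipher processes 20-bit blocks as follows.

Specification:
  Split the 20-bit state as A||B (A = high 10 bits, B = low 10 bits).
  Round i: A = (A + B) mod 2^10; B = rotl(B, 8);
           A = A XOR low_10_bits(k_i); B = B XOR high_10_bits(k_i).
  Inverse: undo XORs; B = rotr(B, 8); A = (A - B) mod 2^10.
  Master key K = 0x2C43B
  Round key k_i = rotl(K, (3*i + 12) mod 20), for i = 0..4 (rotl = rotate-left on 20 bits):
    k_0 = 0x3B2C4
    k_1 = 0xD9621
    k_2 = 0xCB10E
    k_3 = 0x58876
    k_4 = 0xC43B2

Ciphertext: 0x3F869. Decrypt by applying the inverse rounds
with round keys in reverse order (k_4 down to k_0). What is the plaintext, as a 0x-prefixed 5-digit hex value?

s_0 = ciphertext = 0x3F869
s_1 = InvRound(s_0, k_4) = 0x595E7
s_2 = InvRound(s_1, k_3) = 0xBFE14
s_3 = InvRound(s_2, k_2) = 0xC40E1
s_4 = InvRound(s_3, k_1) = 0xC7A13
s_5 = InvRound(s_4, k_0) = 0x773FE

0x773FE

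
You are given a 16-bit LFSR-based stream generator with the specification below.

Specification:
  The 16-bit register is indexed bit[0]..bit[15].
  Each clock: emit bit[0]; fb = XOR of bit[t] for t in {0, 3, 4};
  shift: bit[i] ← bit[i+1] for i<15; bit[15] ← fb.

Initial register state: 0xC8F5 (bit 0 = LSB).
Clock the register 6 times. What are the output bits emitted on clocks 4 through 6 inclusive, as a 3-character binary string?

011

reg_0 = 0xC8F5
clock 1: out=1, reg = 0x647A
clock 2: out=0, reg = 0x323D
clock 3: out=1, reg = 0x991E
clock 4: out=0, reg = 0x4C8F
clock 5: out=1, reg = 0x2647
clock 6: out=1, reg = 0x9323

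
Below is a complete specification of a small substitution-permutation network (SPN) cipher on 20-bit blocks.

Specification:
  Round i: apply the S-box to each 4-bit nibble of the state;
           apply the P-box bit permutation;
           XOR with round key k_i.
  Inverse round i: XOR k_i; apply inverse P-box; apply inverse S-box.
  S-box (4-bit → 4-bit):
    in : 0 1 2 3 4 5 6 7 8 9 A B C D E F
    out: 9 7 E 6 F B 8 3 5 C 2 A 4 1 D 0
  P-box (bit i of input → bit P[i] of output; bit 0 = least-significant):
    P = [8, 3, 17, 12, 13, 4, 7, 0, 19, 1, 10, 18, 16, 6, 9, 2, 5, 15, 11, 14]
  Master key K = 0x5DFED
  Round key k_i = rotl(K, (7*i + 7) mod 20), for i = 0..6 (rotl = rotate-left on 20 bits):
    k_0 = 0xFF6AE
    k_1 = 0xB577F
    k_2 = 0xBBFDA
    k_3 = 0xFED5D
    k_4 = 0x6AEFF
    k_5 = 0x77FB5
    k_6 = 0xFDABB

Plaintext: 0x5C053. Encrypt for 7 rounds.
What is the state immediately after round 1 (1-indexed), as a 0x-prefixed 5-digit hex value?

0x11497

s_0 = plaintext = 0x5C053
s_1 = Round(s_0, k_0) = 0x11497
s_2 = Round(s_1, k_1) = 0x6D894
s_3 = Round(s_2, k_2) = 0x0EA53
s_4 = Round(s_3, k_3) = 0xC8F62
s_5 = Round(s_4, k_4) = 0x5B4F6
s_6 = Round(s_5, k_5) = 0xBABD3
s_7 = Round(s_6, k_6) = 0x93AF1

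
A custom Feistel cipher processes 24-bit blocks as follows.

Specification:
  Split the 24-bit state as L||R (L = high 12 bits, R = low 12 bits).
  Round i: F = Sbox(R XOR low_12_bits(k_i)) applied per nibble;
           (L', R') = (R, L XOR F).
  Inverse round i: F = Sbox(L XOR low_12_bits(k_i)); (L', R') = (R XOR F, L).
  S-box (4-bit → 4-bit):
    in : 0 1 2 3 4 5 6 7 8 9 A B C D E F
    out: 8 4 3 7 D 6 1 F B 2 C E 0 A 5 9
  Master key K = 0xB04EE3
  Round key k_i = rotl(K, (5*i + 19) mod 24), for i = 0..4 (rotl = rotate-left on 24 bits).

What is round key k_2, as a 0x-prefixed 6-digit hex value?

K = 0xB04EE3
k_0 = rotl(K, (5*0+19) mod 24) = rotl(K, 19) = 0x1D8277
k_1 = rotl(K, (5*1+19) mod 24) = rotl(K, 0) = 0xB04EE3
k_2 = rotl(K, (5*2+19) mod 24) = rotl(K, 5) = 0x09DC76

0x09DC76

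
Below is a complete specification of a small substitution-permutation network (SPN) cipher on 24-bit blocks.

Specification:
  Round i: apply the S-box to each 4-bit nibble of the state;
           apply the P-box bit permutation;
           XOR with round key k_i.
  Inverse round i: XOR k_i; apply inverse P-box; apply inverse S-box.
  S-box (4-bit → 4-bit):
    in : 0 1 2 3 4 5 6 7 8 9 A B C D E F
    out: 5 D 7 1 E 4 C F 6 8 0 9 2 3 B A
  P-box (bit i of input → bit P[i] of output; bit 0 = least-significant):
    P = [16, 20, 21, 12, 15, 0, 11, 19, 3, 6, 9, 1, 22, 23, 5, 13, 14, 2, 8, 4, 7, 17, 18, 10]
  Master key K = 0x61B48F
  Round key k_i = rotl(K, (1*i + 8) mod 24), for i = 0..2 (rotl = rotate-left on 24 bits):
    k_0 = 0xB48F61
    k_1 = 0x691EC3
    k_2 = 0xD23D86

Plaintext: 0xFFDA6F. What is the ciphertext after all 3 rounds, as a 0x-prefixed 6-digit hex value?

s_0 = plaintext = 0xFFDA6F
s_1 = Round(s_0, k_0) = 0x6E9375
s_2 = Round(s_1, k_1) = 0x45F2DE
s_3 = Round(s_2, k_2) = 0x458ACF

0x458ACF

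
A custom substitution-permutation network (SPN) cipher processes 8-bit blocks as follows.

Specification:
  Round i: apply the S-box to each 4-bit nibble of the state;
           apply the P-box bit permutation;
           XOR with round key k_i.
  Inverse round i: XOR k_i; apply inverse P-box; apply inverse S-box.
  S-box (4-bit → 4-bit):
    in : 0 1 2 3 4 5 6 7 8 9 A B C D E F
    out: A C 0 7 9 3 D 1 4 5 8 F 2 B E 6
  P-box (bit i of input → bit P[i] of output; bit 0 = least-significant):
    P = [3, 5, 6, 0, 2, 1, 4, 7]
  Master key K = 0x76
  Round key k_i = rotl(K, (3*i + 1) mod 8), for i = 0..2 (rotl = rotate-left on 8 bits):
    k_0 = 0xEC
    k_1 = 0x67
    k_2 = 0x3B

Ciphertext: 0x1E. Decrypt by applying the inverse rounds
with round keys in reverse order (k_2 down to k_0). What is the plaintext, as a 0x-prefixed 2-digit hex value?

0xB8

s_0 = ciphertext = 0x1E
s_1 = InvRound(s_0, k_2) = 0x70
s_2 = InvRound(s_1, k_1) = 0x3A
s_3 = InvRound(s_2, k_0) = 0xB8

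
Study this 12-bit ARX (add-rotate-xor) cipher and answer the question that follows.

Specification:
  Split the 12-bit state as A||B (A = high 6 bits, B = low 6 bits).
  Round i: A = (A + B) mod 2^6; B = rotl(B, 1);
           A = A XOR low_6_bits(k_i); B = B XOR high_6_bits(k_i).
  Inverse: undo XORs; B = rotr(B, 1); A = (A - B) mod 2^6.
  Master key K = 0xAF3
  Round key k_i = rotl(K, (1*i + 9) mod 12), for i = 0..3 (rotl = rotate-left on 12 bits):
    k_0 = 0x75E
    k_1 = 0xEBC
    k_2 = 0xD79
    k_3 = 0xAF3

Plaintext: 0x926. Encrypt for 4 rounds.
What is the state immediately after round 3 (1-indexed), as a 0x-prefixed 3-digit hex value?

s_0 = plaintext = 0x926
s_1 = Round(s_0, k_0) = 0x510
s_2 = Round(s_1, k_1) = 0x61A
s_3 = Round(s_2, k_2) = 0x2C1
s_4 = Round(s_3, k_3) = 0xFE9

0x2C1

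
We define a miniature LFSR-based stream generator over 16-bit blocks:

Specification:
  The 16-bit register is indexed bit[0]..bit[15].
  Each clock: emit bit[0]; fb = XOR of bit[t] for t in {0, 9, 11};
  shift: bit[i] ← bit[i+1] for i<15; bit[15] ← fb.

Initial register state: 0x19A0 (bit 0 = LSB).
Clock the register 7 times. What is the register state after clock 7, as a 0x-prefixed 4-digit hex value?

reg_0 = 0x19A0
clock 1: out=0, reg = 0x8CD0
clock 2: out=0, reg = 0xC668
clock 3: out=0, reg = 0xE334
clock 4: out=0, reg = 0xF19A
clock 5: out=0, reg = 0x78CD
clock 6: out=1, reg = 0x3C66
clock 7: out=0, reg = 0x9E33

0x9E33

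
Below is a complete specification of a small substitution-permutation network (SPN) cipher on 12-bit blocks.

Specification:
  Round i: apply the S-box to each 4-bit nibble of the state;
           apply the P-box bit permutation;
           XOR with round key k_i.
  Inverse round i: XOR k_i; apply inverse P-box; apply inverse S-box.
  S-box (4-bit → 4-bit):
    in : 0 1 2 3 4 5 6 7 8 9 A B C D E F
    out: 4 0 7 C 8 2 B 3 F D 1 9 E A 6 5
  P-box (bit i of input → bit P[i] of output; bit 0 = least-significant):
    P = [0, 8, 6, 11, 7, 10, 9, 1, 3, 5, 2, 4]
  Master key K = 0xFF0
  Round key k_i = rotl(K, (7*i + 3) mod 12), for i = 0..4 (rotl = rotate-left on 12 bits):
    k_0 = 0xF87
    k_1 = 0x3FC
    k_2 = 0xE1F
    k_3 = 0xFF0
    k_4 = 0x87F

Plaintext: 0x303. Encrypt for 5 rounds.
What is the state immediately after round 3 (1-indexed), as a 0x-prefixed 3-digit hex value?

s_0 = plaintext = 0x303
s_1 = Round(s_0, k_0) = 0x5D3
s_2 = Round(s_1, k_1) = 0xF9E
s_3 = Round(s_2, k_2) = 0xDD1
s_4 = Round(s_3, k_3) = 0xBC2
s_5 = Round(s_4, k_4) = 0xF24

0xDD1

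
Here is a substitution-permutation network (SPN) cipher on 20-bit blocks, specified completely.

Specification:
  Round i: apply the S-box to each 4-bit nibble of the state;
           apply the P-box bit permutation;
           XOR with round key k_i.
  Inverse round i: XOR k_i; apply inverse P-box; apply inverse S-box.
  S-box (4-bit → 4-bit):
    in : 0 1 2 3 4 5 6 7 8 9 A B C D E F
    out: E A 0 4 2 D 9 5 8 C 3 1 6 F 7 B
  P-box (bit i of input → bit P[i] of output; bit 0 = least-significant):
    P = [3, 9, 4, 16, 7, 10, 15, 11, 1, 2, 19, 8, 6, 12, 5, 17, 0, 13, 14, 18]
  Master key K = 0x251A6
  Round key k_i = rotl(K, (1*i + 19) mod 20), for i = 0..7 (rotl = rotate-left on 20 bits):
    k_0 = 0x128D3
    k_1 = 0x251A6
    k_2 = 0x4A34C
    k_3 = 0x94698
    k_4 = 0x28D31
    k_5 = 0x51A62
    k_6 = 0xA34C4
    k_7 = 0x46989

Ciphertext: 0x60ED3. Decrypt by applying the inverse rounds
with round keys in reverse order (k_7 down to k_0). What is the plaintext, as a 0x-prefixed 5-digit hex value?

s_0 = ciphertext = 0x60ED3
s_1 = InvRound(s_0, k_7) = 0xC664E
s_2 = InvRound(s_1, k_6) = 0x91BBA
s_3 = InvRound(s_2, k_5) = 0x8B9B7
s_4 = InvRound(s_3, k_4) = 0x41EA2
s_5 = InvRound(s_4, k_3) = 0x9C785
s_6 = InvRound(s_5, k_2) = 0xDB3A6
s_7 = InvRound(s_6, k_1) = 0x08331
s_8 = InvRound(s_7, k_0) = 0x47651

0x47651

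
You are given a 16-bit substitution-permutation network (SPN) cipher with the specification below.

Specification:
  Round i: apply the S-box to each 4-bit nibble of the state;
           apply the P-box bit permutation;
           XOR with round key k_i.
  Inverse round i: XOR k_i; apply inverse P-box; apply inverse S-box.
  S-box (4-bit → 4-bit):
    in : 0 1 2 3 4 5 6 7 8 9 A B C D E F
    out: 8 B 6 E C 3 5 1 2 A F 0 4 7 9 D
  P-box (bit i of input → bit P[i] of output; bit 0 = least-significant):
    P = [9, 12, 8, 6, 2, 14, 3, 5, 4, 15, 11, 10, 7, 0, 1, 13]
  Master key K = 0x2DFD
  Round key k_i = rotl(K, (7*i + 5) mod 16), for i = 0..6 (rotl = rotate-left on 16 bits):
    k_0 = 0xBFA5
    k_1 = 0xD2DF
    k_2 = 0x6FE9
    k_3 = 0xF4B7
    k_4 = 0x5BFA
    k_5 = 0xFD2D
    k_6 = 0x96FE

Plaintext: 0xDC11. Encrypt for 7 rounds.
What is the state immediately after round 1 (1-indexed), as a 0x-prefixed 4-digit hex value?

s_0 = plaintext = 0xDC11
s_1 = Round(s_0, k_0) = 0xE542
s_2 = Round(s_1, k_1) = 0x6367
s_3 = Round(s_2, k_2) = 0xE167
s_4 = Round(s_3, k_3) = 0x522B
s_5 = Round(s_4, k_4) = 0x9373
s_6 = Round(s_5, k_5) = 0x4068
s_7 = Round(s_6, k_6) = 0xA2F0

0xE542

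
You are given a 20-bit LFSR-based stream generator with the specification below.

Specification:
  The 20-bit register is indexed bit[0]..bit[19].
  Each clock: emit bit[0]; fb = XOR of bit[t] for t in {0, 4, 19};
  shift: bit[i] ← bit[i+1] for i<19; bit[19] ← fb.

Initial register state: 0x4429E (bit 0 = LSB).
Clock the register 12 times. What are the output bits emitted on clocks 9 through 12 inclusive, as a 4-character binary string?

reg_0 = 0x4429E
clock 1: out=0, reg = 0xA214F
clock 2: out=1, reg = 0x510A7
clock 3: out=1, reg = 0xA8853
clock 4: out=1, reg = 0xD4429
clock 5: out=1, reg = 0x6A214
clock 6: out=0, reg = 0xB510A
clock 7: out=0, reg = 0xDA885
clock 8: out=1, reg = 0x6D442
clock 9: out=0, reg = 0x36A21
clock 10: out=1, reg = 0x9B510
clock 11: out=0, reg = 0x4DA88
clock 12: out=0, reg = 0x26D44

0100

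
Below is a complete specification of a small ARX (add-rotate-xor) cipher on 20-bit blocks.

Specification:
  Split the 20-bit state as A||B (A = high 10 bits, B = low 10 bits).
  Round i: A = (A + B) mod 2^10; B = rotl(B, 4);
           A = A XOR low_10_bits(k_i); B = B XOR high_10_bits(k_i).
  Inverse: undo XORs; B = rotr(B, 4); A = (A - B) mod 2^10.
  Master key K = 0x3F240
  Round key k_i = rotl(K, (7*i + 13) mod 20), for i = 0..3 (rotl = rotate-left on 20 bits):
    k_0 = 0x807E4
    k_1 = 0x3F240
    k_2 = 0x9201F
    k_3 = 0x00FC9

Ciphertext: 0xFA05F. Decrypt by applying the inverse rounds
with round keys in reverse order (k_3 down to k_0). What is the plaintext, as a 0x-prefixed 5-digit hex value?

0xE3AC3

s_0 = ciphertext = 0xFA05F
s_1 = InvRound(s_0, k_3) = 0x47305
s_2 = InvRound(s_1, k_2) = 0x6BF54
s_3 = InvRound(s_2, k_1) = 0x6D63A
s_4 = InvRound(s_3, k_0) = 0xE3AC3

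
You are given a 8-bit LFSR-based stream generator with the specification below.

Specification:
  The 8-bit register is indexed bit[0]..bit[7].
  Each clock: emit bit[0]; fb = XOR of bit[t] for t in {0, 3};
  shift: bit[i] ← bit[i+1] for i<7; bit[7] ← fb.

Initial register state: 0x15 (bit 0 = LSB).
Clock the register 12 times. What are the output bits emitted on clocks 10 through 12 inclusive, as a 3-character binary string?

110

reg_0 = 0x15
clock 1: out=1, reg = 0x8A
clock 2: out=0, reg = 0xC5
clock 3: out=1, reg = 0xE2
clock 4: out=0, reg = 0x71
clock 5: out=1, reg = 0xB8
clock 6: out=0, reg = 0xDC
clock 7: out=0, reg = 0xEE
clock 8: out=0, reg = 0xF7
clock 9: out=1, reg = 0xFB
clock 10: out=1, reg = 0x7D
clock 11: out=1, reg = 0x3E
clock 12: out=0, reg = 0x9F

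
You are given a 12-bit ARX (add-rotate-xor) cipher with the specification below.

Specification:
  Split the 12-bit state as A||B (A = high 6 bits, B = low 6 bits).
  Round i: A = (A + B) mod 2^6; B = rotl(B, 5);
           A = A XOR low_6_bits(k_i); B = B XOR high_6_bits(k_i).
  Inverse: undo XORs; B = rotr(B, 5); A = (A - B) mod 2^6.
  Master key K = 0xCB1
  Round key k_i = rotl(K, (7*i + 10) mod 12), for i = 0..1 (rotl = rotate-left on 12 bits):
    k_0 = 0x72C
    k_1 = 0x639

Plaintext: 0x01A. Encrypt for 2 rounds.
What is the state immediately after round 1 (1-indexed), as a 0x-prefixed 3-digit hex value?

s_0 = plaintext = 0x01A
s_1 = Round(s_0, k_0) = 0xD91
s_2 = Round(s_1, k_1) = 0xFB0

0xD91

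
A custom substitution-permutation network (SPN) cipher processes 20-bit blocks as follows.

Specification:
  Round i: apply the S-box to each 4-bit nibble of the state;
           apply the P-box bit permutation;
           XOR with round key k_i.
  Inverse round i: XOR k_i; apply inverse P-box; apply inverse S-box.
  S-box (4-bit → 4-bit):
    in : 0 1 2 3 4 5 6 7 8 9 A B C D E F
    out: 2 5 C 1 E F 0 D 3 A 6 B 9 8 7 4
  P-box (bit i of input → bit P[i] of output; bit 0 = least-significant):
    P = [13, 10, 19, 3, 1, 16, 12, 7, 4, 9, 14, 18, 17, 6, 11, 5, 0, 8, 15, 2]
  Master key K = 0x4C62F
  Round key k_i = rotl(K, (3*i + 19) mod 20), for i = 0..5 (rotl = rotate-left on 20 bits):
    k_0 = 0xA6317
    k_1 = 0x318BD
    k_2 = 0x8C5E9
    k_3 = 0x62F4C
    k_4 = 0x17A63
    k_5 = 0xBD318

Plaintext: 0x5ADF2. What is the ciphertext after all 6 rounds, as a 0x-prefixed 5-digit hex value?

s_0 = plaintext = 0x5ADF2
s_1 = Round(s_0, k_0) = 0x6FA5A
s_2 = Round(s_1, k_1) = 0xA463F
s_3 = Round(s_2, k_2) = 0x04C8B
s_4 = Round(s_3, k_3) = 0x30236
s_5 = Round(s_4, k_4) = 0x53A20
s_6 = Round(s_5, k_5) = 0x9049D

0x9049D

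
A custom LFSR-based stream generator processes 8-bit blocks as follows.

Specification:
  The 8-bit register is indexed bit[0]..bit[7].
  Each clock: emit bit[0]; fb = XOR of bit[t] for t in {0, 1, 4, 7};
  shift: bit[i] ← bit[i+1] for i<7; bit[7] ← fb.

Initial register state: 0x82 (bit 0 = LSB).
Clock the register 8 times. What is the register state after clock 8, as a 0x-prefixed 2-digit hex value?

reg_0 = 0x82
clock 1: out=0, reg = 0x41
clock 2: out=1, reg = 0xA0
clock 3: out=0, reg = 0xD0
clock 4: out=0, reg = 0x68
clock 5: out=0, reg = 0x34
clock 6: out=0, reg = 0x9A
clock 7: out=0, reg = 0xCD
clock 8: out=1, reg = 0x66

0x66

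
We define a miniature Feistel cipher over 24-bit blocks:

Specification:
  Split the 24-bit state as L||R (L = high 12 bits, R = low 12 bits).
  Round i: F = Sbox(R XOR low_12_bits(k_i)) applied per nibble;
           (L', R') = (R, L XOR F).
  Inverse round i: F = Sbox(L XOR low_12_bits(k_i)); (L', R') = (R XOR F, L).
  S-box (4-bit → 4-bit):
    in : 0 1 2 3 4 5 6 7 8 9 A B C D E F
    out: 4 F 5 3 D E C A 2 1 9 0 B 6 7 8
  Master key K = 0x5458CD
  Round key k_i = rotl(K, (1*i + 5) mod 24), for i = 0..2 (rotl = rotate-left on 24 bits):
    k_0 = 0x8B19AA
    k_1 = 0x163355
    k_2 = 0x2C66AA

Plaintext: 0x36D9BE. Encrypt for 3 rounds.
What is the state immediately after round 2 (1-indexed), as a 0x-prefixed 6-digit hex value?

s_0 = plaintext = 0x36D9BE
s_1 = Round(s_0, k_0) = 0x9BE790
s_2 = Round(s_1, k_1) = 0x790400
s_3 = Round(s_2, k_2) = 0x400209

0x790400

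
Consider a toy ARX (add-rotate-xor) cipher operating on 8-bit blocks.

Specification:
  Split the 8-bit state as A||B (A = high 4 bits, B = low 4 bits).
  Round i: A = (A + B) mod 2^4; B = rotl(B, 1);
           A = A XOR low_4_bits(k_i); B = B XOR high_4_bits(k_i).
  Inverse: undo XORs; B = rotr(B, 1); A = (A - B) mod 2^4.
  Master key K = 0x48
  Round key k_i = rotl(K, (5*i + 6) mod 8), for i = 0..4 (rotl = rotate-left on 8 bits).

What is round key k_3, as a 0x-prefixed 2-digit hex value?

K = 0x48
k_0 = rotl(K, (5*0+6) mod 8) = rotl(K, 6) = 0x12
k_1 = rotl(K, (5*1+6) mod 8) = rotl(K, 3) = 0x42
k_2 = rotl(K, (5*2+6) mod 8) = rotl(K, 0) = 0x48
k_3 = rotl(K, (5*3+6) mod 8) = rotl(K, 5) = 0x09

0x09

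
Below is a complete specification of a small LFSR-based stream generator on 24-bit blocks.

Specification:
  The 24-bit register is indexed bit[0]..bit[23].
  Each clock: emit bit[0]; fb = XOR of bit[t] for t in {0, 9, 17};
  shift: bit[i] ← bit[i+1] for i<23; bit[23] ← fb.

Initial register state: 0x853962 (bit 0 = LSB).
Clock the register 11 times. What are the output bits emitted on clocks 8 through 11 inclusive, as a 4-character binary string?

0100

reg_0 = 0x853962
clock 1: out=0, reg = 0x429CB1
clock 2: out=1, reg = 0x214E58
clock 3: out=0, reg = 0x90A72C
clock 4: out=0, reg = 0xC85396
clock 5: out=0, reg = 0xE429CB
clock 6: out=1, reg = 0xF214E5
clock 7: out=1, reg = 0x790A72
clock 8: out=0, reg = 0xBC8539
clock 9: out=1, reg = 0xDE429C
clock 10: out=0, reg = 0x6F214E
clock 11: out=0, reg = 0xB790A7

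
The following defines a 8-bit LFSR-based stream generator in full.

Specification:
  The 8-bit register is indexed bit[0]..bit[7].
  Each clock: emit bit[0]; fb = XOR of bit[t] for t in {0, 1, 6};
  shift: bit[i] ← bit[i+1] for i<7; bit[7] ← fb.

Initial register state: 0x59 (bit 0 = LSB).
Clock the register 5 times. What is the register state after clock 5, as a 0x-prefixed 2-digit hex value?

reg_0 = 0x59
clock 1: out=1, reg = 0x2C
clock 2: out=0, reg = 0x16
clock 3: out=0, reg = 0x8B
clock 4: out=1, reg = 0x45
clock 5: out=1, reg = 0x22

0x22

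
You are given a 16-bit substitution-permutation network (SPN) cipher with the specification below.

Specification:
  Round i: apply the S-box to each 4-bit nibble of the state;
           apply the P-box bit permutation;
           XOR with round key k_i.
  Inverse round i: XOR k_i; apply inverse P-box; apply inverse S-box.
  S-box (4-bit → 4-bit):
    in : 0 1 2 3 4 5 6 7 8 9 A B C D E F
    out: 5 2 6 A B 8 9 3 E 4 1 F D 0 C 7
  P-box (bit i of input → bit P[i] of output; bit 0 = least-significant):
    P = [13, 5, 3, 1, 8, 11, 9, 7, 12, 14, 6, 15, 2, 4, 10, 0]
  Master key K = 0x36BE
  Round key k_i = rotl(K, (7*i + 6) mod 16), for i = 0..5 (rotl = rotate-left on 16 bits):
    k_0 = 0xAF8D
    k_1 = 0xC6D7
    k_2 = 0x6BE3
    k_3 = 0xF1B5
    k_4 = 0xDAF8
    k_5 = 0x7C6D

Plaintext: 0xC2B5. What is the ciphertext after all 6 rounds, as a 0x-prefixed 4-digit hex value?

0x1433

s_0 = plaintext = 0xC2B5
s_1 = Round(s_0, k_0) = 0xE04A
s_2 = Round(s_1, k_1) = 0xFB16
s_3 = Round(s_2, k_2) = 0x97B5
s_4 = Round(s_3, k_3) = 0xAE37
s_5 = Round(s_4, k_4) = 0x721C
s_6 = Round(s_5, k_5) = 0x1433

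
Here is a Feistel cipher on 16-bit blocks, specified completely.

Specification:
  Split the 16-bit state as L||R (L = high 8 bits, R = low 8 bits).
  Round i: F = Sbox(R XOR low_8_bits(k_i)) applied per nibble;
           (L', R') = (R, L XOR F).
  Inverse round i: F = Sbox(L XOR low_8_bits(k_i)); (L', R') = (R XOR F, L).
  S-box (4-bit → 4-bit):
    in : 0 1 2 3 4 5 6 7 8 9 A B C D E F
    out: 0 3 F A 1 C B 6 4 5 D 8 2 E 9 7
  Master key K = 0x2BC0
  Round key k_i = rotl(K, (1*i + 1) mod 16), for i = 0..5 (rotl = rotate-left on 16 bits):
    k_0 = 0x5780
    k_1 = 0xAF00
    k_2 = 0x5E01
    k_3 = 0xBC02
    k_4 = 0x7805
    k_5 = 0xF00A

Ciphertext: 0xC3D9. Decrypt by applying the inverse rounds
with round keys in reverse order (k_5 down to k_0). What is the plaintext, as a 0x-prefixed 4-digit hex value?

0xE69C

s_0 = ciphertext = 0xC3D9
s_1 = InvRound(s_0, k_5) = 0xFCC3
s_2 = InvRound(s_1, k_4) = 0xB6FC
s_3 = InvRound(s_2, k_3) = 0x7DB6
s_4 = InvRound(s_3, k_2) = 0xD47D
s_5 = InvRound(s_4, k_1) = 0x9CD4
s_6 = InvRound(s_5, k_0) = 0xE69C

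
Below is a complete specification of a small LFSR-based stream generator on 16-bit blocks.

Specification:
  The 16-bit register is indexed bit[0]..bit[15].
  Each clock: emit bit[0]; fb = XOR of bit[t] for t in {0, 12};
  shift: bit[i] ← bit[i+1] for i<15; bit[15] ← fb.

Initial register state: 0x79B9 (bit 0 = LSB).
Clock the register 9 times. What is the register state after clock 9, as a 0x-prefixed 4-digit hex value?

reg_0 = 0x79B9
clock 1: out=1, reg = 0x3CDC
clock 2: out=0, reg = 0x9E6E
clock 3: out=0, reg = 0xCF37
clock 4: out=1, reg = 0xE79B
clock 5: out=1, reg = 0xF3CD
clock 6: out=1, reg = 0x79E6
clock 7: out=0, reg = 0xBCF3
clock 8: out=1, reg = 0x5E79
clock 9: out=1, reg = 0x2F3C

0x2F3C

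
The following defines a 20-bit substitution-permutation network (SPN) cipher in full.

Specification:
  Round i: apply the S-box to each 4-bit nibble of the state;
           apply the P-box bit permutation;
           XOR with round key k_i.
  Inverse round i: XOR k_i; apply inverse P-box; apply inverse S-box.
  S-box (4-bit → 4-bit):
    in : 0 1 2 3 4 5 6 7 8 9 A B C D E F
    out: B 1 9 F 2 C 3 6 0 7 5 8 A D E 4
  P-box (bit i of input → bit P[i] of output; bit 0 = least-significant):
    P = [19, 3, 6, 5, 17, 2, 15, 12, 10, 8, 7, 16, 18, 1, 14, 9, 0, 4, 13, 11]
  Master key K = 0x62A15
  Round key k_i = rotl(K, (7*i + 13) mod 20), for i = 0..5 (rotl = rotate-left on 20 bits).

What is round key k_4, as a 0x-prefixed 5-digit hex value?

0xC542A

K = 0x62A15
k_0 = rotl(K, (7*0+13) mod 20) = rotl(K, 13) = 0x2AC54
k_1 = rotl(K, (7*1+13) mod 20) = rotl(K, 0) = 0x62A15
k_2 = rotl(K, (7*2+13) mod 20) = rotl(K, 7) = 0x50AB1
k_3 = rotl(K, (7*3+13) mod 20) = rotl(K, 14) = 0x558A8
k_4 = rotl(K, (7*4+13) mod 20) = rotl(K, 1) = 0xC542A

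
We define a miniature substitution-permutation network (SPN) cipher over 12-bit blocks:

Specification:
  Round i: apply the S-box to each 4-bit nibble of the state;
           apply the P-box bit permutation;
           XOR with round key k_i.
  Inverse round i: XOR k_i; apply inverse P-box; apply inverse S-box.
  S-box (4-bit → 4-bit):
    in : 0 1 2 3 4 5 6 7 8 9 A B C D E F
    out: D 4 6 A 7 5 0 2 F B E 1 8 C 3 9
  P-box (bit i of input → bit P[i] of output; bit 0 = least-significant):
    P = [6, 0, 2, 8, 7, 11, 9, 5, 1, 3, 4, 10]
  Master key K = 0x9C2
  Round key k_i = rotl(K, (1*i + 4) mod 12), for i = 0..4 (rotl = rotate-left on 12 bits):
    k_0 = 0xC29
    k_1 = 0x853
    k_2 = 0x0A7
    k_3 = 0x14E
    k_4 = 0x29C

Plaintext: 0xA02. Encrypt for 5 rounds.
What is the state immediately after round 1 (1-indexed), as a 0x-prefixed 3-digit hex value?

s_0 = plaintext = 0xA02
s_1 = Round(s_0, k_0) = 0xA94
s_2 = Round(s_1, k_1) = 0x4AE
s_3 = Round(s_2, k_2) = 0xADC
s_4 = Round(s_3, k_3) = 0x676
s_5 = Round(s_4, k_4) = 0xA9C

0xA94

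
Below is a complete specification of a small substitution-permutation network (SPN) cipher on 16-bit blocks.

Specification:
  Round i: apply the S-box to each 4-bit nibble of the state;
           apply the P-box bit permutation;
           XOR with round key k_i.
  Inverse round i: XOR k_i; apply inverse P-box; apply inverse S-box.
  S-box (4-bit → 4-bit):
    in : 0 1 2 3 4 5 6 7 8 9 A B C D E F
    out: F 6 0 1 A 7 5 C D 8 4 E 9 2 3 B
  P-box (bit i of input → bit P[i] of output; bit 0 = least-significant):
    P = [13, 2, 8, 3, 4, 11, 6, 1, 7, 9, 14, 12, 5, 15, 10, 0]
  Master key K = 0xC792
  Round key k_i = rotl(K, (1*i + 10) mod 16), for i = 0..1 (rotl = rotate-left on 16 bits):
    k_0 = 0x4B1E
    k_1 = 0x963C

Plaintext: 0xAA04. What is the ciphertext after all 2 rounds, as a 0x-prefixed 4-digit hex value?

0x6B13

s_0 = plaintext = 0xAA04
s_1 = Round(s_0, k_0) = 0x0740
s_2 = Round(s_1, k_1) = 0x6B13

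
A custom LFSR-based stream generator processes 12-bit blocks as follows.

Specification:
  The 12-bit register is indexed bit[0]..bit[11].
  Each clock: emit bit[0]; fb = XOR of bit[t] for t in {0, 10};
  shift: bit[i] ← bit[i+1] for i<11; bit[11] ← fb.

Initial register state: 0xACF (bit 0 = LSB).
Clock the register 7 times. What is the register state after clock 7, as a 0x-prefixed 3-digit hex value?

0xD35

reg_0 = 0xACF
clock 1: out=1, reg = 0xD67
clock 2: out=1, reg = 0x6B3
clock 3: out=1, reg = 0x359
clock 4: out=1, reg = 0x9AC
clock 5: out=0, reg = 0x4D6
clock 6: out=0, reg = 0xA6B
clock 7: out=1, reg = 0xD35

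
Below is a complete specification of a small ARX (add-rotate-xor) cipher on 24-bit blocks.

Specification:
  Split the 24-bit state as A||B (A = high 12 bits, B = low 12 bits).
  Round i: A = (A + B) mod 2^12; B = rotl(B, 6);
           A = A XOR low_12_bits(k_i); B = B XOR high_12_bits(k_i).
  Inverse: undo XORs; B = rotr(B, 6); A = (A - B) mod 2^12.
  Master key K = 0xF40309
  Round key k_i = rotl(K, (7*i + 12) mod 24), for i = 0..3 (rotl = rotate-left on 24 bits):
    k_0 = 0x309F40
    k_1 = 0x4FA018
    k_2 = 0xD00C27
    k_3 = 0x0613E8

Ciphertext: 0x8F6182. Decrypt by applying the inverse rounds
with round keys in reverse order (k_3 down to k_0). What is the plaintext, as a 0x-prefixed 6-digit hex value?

s_0 = ciphertext = 0x8F6182
s_1 = InvRound(s_0, k_3) = 0x2578C7
s_2 = InvRound(s_1, k_2) = 0xC991D7
s_3 = InvRound(s_2, k_1) = 0x12DB54
s_4 = InvRound(s_3, k_0) = 0x70C761

0x70C761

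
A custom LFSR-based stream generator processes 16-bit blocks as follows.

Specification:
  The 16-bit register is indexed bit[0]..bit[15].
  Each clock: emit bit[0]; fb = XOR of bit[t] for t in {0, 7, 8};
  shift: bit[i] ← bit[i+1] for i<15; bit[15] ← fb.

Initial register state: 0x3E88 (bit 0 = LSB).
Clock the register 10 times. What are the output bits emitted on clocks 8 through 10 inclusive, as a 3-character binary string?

reg_0 = 0x3E88
clock 1: out=0, reg = 0x9F44
clock 2: out=0, reg = 0xCFA2
clock 3: out=0, reg = 0x67D1
clock 4: out=1, reg = 0xB3E8
clock 5: out=0, reg = 0x59F4
clock 6: out=0, reg = 0x2CFA
clock 7: out=0, reg = 0x967D
clock 8: out=1, reg = 0xCB3E
clock 9: out=0, reg = 0xE59F
clock 10: out=1, reg = 0xF2CF

101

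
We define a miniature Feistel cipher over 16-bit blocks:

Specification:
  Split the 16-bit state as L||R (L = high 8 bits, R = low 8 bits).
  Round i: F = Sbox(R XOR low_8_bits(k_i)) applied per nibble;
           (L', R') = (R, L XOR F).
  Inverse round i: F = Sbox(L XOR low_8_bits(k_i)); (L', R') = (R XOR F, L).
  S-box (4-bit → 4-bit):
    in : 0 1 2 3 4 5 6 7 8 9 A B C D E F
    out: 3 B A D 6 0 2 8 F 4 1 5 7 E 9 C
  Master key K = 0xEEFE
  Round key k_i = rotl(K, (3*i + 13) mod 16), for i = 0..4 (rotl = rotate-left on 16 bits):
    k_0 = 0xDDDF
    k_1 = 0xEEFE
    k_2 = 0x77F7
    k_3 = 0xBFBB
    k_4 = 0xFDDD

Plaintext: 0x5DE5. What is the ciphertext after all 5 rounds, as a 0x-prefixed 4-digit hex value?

s_0 = plaintext = 0x5DE5
s_1 = Round(s_0, k_0) = 0xE58C
s_2 = Round(s_1, k_1) = 0x8C6F
s_3 = Round(s_2, k_2) = 0x6FC3
s_4 = Round(s_3, k_3) = 0xC3E0
s_5 = Round(s_4, k_4) = 0xE01D

0xE01D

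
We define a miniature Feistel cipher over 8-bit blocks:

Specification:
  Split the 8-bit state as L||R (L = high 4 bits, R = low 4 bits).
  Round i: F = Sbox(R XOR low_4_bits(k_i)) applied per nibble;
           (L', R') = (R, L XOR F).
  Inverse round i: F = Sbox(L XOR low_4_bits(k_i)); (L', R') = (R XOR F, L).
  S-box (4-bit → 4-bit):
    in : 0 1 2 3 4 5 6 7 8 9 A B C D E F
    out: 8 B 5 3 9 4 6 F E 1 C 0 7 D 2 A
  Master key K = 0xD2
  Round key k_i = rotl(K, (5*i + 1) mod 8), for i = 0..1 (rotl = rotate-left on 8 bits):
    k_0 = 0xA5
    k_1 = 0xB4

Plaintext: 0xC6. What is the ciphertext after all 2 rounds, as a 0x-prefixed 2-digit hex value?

0xF6

s_0 = plaintext = 0xC6
s_1 = Round(s_0, k_0) = 0x6F
s_2 = Round(s_1, k_1) = 0xF6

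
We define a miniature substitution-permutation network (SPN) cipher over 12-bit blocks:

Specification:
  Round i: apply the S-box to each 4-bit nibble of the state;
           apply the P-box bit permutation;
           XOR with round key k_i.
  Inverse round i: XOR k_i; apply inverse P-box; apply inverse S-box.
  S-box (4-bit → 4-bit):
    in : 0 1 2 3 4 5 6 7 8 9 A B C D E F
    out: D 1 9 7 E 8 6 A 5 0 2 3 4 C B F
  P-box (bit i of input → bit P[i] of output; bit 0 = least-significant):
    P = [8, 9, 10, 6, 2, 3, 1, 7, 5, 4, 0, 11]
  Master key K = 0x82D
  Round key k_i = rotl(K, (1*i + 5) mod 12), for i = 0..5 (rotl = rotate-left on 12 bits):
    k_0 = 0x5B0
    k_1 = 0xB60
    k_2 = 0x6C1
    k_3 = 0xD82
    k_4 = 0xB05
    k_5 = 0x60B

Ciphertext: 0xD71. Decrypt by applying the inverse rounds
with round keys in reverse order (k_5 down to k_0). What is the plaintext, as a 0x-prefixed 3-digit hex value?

s_0 = ciphertext = 0xD71
s_1 = InvRound(s_0, k_5) = 0xE6E
s_2 = InvRound(s_1, k_4) = 0x860
s_3 = InvRound(s_2, k_3) = 0x1D0
s_4 = InvRound(s_3, k_2) = 0x693
s_5 = InvRound(s_4, k_1) = 0xFD0
s_6 = InvRound(s_5, k_0) = 0x297

0x297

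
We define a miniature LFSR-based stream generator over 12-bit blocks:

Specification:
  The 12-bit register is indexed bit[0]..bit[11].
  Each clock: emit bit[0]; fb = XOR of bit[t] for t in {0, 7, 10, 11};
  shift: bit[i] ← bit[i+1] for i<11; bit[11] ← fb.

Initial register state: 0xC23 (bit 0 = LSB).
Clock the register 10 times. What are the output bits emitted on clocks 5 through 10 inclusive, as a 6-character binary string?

010000

reg_0 = 0xC23
clock 1: out=1, reg = 0xE11
clock 2: out=1, reg = 0xF08
clock 3: out=0, reg = 0x784
clock 4: out=0, reg = 0x3C2
clock 5: out=0, reg = 0x9E1
clock 6: out=1, reg = 0xCF0
clock 7: out=0, reg = 0xE78
clock 8: out=0, reg = 0x73C
clock 9: out=0, reg = 0xB9E
clock 10: out=0, reg = 0x5CF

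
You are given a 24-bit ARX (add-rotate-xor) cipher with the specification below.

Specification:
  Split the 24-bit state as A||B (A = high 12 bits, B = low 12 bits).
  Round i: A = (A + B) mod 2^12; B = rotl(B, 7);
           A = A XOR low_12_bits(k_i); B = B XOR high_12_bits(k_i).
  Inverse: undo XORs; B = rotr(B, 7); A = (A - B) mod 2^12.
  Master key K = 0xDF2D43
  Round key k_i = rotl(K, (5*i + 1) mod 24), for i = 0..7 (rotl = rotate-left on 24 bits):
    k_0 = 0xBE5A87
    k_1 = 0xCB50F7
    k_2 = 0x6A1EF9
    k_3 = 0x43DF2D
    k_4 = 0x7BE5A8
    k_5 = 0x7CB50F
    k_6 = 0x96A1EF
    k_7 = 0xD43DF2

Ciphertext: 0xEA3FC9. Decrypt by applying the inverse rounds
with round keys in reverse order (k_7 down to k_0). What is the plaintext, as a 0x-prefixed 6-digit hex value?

0xD3B266

s_0 = ciphertext = 0xEA3FC9
s_1 = InvRound(s_0, k_7) = 0x20C145
s_2 = InvRound(s_1, k_6) = 0xDF35F0
s_3 = InvRound(s_2, k_5) = 0x198764
s_4 = InvRound(s_3, k_4) = 0x8EFB41
s_5 = InvRound(s_4, k_3) = 0x824F9E
s_6 = InvRound(s_5, k_2) = 0xEEB7F2
s_7 = InvRound(s_6, k_1) = 0x5268F6
s_8 = InvRound(s_7, k_0) = 0xD3B266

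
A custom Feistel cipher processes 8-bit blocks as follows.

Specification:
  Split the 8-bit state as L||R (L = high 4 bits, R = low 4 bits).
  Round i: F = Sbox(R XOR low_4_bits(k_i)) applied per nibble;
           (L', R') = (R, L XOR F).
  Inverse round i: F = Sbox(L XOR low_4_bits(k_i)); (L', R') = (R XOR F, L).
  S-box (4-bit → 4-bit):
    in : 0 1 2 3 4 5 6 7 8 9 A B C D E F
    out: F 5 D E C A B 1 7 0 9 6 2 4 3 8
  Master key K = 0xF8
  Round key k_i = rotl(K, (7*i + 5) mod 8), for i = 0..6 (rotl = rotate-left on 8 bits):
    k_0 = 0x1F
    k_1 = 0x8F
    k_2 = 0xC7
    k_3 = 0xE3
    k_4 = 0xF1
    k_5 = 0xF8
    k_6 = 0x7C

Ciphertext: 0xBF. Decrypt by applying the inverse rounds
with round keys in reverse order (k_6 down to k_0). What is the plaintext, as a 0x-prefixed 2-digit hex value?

0x71

s_0 = ciphertext = 0xBF
s_1 = InvRound(s_0, k_6) = 0xEB
s_2 = InvRound(s_1, k_5) = 0x0E
s_3 = InvRound(s_2, k_4) = 0xB0
s_4 = InvRound(s_3, k_3) = 0x7B
s_5 = InvRound(s_4, k_2) = 0x47
s_6 = InvRound(s_5, k_1) = 0x14
s_7 = InvRound(s_6, k_0) = 0x71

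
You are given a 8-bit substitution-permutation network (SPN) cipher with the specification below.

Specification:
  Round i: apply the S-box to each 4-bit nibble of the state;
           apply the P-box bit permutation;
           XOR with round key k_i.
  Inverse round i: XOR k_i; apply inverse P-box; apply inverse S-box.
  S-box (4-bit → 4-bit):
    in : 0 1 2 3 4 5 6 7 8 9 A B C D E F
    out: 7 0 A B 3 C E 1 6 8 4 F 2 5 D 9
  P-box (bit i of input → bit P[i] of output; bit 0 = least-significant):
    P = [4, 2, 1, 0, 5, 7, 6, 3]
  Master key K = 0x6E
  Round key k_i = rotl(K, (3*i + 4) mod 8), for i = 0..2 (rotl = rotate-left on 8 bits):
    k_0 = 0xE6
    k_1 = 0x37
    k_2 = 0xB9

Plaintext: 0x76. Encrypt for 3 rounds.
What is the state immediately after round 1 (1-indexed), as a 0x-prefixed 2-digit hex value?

s_0 = plaintext = 0x76
s_1 = Round(s_0, k_0) = 0xC1
s_2 = Round(s_1, k_1) = 0xB7
s_3 = Round(s_2, k_2) = 0x41

0xC1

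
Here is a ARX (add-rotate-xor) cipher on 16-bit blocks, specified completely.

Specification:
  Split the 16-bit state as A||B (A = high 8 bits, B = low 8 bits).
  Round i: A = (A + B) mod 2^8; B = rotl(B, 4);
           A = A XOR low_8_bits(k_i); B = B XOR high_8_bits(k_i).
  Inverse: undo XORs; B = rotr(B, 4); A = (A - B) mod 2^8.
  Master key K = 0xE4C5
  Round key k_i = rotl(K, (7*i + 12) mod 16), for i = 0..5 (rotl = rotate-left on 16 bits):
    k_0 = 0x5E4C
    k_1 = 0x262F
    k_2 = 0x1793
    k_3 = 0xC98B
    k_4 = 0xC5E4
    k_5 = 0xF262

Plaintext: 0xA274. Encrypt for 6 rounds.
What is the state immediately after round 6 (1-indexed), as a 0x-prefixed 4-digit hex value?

s_0 = plaintext = 0xA274
s_1 = Round(s_0, k_0) = 0x5A19
s_2 = Round(s_1, k_1) = 0x5CB7
s_3 = Round(s_2, k_2) = 0x806C
s_4 = Round(s_3, k_3) = 0x670F
s_5 = Round(s_4, k_4) = 0x9235
s_6 = Round(s_5, k_5) = 0xA5A1

0xA5A1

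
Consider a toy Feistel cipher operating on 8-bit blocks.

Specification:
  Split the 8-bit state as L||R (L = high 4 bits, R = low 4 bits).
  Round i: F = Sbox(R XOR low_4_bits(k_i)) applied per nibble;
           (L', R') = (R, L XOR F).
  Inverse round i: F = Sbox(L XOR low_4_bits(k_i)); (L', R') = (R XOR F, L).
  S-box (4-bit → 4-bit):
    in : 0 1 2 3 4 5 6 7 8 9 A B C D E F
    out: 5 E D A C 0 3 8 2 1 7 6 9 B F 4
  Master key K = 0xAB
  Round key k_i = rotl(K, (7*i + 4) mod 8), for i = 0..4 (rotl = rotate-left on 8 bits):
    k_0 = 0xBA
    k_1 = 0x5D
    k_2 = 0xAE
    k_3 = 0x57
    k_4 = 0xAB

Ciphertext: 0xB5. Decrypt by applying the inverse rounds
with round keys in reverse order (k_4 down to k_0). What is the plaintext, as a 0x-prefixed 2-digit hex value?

s_0 = ciphertext = 0xB5
s_1 = InvRound(s_0, k_4) = 0x0B
s_2 = InvRound(s_1, k_3) = 0x30
s_3 = InvRound(s_2, k_2) = 0xB3
s_4 = InvRound(s_3, k_1) = 0x0B
s_5 = InvRound(s_4, k_0) = 0xC0

0xC0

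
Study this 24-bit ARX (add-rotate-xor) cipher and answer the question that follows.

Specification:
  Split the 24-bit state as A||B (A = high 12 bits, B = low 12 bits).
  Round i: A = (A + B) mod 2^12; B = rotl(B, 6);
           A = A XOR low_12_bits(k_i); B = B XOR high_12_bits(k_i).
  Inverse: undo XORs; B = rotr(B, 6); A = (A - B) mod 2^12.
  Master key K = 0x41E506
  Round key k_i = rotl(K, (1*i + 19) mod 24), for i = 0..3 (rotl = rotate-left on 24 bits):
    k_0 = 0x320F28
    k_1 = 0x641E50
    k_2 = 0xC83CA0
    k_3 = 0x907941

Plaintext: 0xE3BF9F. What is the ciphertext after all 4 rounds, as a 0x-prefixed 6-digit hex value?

s_0 = plaintext = 0xE3BF9F
s_1 = Round(s_0, k_0) = 0x2F24DE
s_2 = Round(s_1, k_1) = 0x9801D2
s_3 = Round(s_2, k_2) = 0x7F2804
s_4 = Round(s_3, k_3) = 0x6B7827

0x6B7827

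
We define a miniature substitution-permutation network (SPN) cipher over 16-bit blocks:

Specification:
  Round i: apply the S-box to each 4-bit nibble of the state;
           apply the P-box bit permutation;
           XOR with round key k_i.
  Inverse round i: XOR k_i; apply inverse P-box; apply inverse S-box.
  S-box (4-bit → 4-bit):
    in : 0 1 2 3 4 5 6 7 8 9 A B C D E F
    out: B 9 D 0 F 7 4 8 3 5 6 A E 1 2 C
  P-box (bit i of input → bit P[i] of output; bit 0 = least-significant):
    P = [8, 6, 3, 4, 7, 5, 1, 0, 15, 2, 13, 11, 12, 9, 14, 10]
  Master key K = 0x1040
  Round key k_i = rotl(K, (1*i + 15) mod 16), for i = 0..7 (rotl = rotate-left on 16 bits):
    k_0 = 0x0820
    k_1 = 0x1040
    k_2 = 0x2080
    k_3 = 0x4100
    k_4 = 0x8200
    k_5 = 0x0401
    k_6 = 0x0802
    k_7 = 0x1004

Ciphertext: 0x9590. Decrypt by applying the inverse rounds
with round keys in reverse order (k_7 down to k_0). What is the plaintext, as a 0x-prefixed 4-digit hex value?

0x7D5C

s_0 = ciphertext = 0x9590
s_1 = InvRound(s_0, k_7) = 0x78D1
s_2 = InvRound(s_1, k_6) = 0x962B
s_3 = InvRound(s_2, k_5) = 0x8DA6
s_4 = InvRound(s_3, k_4) = 0xBB5D
s_5 = InvRound(s_4, k_3) = 0x547C
s_6 = InvRound(s_5, k_2) = 0x2A8C
s_7 = InvRound(s_6, k_1) = 0x8CDA
s_8 = InvRound(s_7, k_0) = 0x7D5C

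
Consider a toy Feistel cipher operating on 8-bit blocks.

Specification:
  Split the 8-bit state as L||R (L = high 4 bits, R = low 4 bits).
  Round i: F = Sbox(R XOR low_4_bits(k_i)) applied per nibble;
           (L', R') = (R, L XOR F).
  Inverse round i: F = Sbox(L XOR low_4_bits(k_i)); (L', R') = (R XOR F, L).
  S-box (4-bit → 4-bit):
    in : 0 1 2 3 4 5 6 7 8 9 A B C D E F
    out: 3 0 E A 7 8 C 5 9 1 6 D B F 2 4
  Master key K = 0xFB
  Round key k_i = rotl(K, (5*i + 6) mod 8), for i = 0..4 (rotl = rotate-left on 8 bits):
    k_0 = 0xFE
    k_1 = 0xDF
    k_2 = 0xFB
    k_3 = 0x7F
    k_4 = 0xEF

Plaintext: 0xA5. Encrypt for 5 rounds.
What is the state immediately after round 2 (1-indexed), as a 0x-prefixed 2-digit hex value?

s_0 = plaintext = 0xA5
s_1 = Round(s_0, k_0) = 0x57
s_2 = Round(s_1, k_1) = 0x7C
s_3 = Round(s_2, k_2) = 0xC2
s_4 = Round(s_3, k_3) = 0x23
s_5 = Round(s_4, k_4) = 0x39

0x7C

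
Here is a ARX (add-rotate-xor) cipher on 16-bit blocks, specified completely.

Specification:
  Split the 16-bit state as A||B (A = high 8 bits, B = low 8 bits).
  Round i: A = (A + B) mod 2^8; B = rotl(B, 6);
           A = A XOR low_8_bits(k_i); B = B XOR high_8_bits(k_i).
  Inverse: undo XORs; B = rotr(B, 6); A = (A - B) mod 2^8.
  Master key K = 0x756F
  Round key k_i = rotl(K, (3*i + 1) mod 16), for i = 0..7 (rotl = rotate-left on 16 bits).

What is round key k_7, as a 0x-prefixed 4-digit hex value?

0x5BDD

K = 0x756F
k_0 = rotl(K, (3*0+1) mod 16) = rotl(K, 1) = 0xEADE
k_1 = rotl(K, (3*1+1) mod 16) = rotl(K, 4) = 0x56F7
k_2 = rotl(K, (3*2+1) mod 16) = rotl(K, 7) = 0xB7BA
k_3 = rotl(K, (3*3+1) mod 16) = rotl(K, 10) = 0xBDD5
k_4 = rotl(K, (3*4+1) mod 16) = rotl(K, 13) = 0xEEAD
k_5 = rotl(K, (3*5+1) mod 16) = rotl(K, 0) = 0x756F
k_6 = rotl(K, (3*6+1) mod 16) = rotl(K, 3) = 0xAB7B
k_7 = rotl(K, (3*7+1) mod 16) = rotl(K, 6) = 0x5BDD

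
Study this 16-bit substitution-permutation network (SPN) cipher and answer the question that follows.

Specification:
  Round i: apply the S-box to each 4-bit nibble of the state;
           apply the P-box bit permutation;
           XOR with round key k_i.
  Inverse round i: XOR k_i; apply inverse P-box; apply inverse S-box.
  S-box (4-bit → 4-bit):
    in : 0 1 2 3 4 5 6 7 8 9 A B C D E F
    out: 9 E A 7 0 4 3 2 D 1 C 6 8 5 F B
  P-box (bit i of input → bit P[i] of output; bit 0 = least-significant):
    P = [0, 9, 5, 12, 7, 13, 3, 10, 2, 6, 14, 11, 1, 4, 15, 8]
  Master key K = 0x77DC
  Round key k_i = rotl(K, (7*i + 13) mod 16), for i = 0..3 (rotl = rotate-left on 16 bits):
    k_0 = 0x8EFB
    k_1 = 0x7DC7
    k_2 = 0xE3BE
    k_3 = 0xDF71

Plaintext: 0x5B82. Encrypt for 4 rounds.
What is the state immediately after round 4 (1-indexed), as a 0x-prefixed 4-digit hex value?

0x0F3F

s_0 = plaintext = 0x5B82
s_1 = Round(s_0, k_0) = 0x5833
s_2 = Round(s_1, k_1) = 0x976A
s_3 = Round(s_2, k_2) = 0xD35C
s_4 = Round(s_3, k_3) = 0x0F3F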